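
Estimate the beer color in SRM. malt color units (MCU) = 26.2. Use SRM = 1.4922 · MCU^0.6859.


SRM = 1.4922 · 26.2^0.6859

14.0165 SRM


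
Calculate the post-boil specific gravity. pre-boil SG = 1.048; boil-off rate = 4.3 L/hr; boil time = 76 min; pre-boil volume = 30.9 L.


V_post = V_pre − rate·(t/60);  SG_post = 1 + (SG_pre−1)·V_pre/V_post
V_post = 30.9 − 4.3·(76/60) = 25.4533
SG_post = 1 + (1.048 − 1)·30.9/25.4533

1.0583


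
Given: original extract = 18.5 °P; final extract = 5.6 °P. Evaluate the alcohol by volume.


SG = 259/(259 − P);  ABV = (OG − FG)·131.25
OG = 259/(259 − 18.5) = 1.0769
FG = 259/(259 − 5.6) = 1.0221
ABV = (1.0769 − 1.0221)·131.25

7.1956 % ABV


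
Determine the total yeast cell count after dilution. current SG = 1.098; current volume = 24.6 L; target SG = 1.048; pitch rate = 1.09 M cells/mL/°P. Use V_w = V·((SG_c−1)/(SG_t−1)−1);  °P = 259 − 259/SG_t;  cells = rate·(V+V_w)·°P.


V_w = 24.6·((1.098−1)/(1.048−1)−1) = 25.6250
V_final = 24.6 + 25.6250 = 50.2250
°P = 259 − 259/1.048 = 11.8626
cells = 1.09·50.2250·11.8626

649.4208 billion cells


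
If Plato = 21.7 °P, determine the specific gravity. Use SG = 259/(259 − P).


SG = 259/(259 − 21.7)

1.0914


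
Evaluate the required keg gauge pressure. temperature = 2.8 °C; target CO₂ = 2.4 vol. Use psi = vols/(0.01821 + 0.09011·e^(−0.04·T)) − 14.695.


psi = 2.4/(0.01821 + 0.09011·e^(−0.04·2.8)) − 14.695

9.6033 psi


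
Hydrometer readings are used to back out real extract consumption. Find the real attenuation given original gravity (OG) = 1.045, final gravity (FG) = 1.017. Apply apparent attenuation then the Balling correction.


AA = (OG−FG)/(OG−1)·100;  RA = AA·0.8192
AA = (1.045 − 1.017)/(1.045 − 1)·100 = 62.2222
RA = 62.2222·0.8192

50.9724 %


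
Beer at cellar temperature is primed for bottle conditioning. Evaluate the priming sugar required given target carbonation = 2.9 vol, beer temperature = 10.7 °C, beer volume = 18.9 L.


residual = 14.695·(0.01821 + 0.09011·e^(−0.04·T));  sugar = (target − residual)·4.0·V
residual = 14.695·(0.01821 + 0.09011·e^(−0.04·10.7)) = 1.1307
sugar = (2.9 − 1.1307)·4.0·18.9

133.7589 g


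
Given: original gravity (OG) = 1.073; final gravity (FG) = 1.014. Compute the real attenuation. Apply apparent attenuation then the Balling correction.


AA = (OG−FG)/(OG−1)·100;  RA = AA·0.8192
AA = (1.073 − 1.014)/(1.073 − 1)·100 = 80.8219
RA = 80.8219·0.8192

66.2093 %


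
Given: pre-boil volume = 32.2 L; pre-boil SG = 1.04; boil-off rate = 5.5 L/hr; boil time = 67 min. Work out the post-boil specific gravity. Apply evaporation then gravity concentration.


V_post = V_pre − rate·(t/60);  SG_post = 1 + (SG_pre−1)·V_pre/V_post
V_post = 32.2 − 5.5·(67/60) = 26.0583
SG_post = 1 + (1.04 − 1)·32.2/26.0583

1.0494


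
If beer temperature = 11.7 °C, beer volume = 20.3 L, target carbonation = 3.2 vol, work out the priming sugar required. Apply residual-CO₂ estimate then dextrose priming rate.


residual = 14.695·(0.01821 + 0.09011·e^(−0.04·T));  sugar = (target − residual)·4.0·V
residual = 14.695·(0.01821 + 0.09011·e^(−0.04·11.7)) = 1.0969
sugar = (3.2 − 1.0969)·4.0·20.3

170.7750 g


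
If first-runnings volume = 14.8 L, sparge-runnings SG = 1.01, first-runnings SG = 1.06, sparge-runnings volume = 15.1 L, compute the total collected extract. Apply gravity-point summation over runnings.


total = Σ (SG_i − 1)·1000·V_i
first = (1.06 − 1)·1000·14.8 = 888.0000
sparge = (1.01 − 1)·1000·15.1 = 151.0000
total = 888.0000 + 151.0000

1039.0000 gravity·L


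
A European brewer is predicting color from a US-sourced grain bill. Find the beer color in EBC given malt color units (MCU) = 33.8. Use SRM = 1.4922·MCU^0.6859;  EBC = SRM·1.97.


SRM = 1.4922·33.8^0.6859 = 16.6921
EBC = 16.6921·1.97

32.8834 EBC


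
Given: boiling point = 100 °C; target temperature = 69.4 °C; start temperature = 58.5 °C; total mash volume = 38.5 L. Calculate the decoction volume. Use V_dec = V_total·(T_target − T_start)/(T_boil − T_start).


V_dec = 38.5·(69.4 − 58.5)/(100 − 58.5)

10.1120 L


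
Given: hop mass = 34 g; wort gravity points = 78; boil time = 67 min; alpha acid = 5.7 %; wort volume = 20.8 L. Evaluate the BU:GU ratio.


U = 1.65·0.000125^(GP/1000)·(1−e^(−0.04t))/4.15;  IBU = (α/100)·m·U·1000/V;  BU:GU = IBU/GP
U = 1.65·0.000125^(78/1000)·(1−e^(−0.04·67))/4.15 = 0.1837
IBU = (5.7/100)·34·0.1837·1000/20.8 = 17.1174
BU:GU = 17.1174/78

0.2195


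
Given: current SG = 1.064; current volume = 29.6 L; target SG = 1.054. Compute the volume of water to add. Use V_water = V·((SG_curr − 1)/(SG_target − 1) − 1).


V_water = 29.6·((1.064 − 1)/(1.054 − 1) − 1)

5.4815 L


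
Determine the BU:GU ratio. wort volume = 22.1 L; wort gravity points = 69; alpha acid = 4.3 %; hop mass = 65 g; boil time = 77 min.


U = 1.65·0.000125^(GP/1000)·(1−e^(−0.04t))/4.15;  IBU = (α/100)·m·U·1000/V;  BU:GU = IBU/GP
U = 1.65·0.000125^(69/1000)·(1−e^(−0.04·77))/4.15 = 0.2040
IBU = (4.3/100)·65·0.2040·1000/22.1 = 25.8035
BU:GU = 25.8035/69

0.3740


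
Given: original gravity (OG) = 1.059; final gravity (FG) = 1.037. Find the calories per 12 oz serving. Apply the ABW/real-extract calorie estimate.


ABW = (OG−FG)·131.25·0.79/FG;  °P = 259 − 259/SG (for OG→OE and FG→AE);  RE = 0.1808·OE + 0.8192·AE;  Cal = (6.9·ABW + 4·(RE−0.1))·FG·3.55
ABW = (1.059 − 1.037)·131.25·0.79/1.037 = 2.1997
OE = 259 − 259/1.059 = 14.4297 °P
AE = 259 − 259/1.037 = 9.2411 °P
RE = 0.1808·14.4297 + 0.8192·9.2411 = 10.1792 °P
Cal = (6.9·2.1997 + 4·(10.1792−0.1))·1.037·3.55

204.2960 kcal


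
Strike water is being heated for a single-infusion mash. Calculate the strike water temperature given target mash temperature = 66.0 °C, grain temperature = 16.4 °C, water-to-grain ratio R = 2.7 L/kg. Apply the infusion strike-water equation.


T_strike = (0.41/R)·(T_mash − T_grain) + T_mash
T_strike = (0.41/2.7)·(66.0 − 16.4) + 66.0

73.5319 °C


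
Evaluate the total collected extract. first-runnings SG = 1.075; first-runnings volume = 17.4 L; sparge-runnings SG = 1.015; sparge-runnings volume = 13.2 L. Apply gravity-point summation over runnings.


total = Σ (SG_i − 1)·1000·V_i
first = (1.075 − 1)·1000·17.4 = 1305.0000
sparge = (1.015 − 1)·1000·13.2 = 198.0000
total = 1305.0000 + 198.0000

1503.0000 gravity·L


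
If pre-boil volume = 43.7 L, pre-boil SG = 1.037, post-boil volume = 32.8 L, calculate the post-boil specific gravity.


SG_post = 1 + (SG_pre − 1)·V_pre/V_post
pts_pre = (1.037 − 1)·1000 = 37.0000
pts_post = 37.0000·43.7/32.8 = 49.2957
SG_post = 1 + 49.2957/1000

1.0493


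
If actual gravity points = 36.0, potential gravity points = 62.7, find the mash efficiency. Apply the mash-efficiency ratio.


efficiency = actual / potential × 100
efficiency = 36.0 / 62.7 × 100

57.4163 %


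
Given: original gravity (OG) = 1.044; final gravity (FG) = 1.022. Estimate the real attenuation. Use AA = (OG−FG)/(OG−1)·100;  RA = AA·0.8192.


AA = (1.044 − 1.022)/(1.044 − 1)·100 = 50.0000
RA = 50.0000·0.8192

40.9600 %


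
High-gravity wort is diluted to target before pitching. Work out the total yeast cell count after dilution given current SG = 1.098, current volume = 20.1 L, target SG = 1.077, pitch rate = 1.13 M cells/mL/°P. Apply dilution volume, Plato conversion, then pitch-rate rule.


V_w = V·((SG_c−1)/(SG_t−1)−1);  °P = 259 − 259/SG_t;  cells = rate·(V+V_w)·°P
V_w = 20.1·((1.098−1)/(1.077−1)−1) = 5.4818
V_final = 20.1 + 5.4818 = 25.5818
°P = 259 − 259/1.077 = 18.5172
cells = 1.13·25.5818·18.5172

535.2845 billion cells


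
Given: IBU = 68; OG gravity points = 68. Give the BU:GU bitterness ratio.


BU:GU = IBU / OG_points
BU:GU = 68 / 68

1.0000


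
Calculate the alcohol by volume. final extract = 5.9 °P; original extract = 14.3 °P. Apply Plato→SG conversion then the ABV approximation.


SG = 259/(259 − P);  ABV = (OG − FG)·131.25
OG = 259/(259 − 14.3) = 1.0584
FG = 259/(259 − 5.9) = 1.0233
ABV = (1.0584 − 1.0233)·131.25

4.6105 % ABV


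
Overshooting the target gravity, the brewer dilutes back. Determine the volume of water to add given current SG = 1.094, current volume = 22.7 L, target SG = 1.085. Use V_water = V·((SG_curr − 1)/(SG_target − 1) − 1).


V_water = 22.7·((1.094 − 1)/(1.085 − 1) − 1)

2.4035 L


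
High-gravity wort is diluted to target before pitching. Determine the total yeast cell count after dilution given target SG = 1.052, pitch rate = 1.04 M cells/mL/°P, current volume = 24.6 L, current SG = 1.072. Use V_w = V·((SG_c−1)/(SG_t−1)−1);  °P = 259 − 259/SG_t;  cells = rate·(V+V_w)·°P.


V_w = 24.6·((1.072−1)/(1.052−1)−1) = 9.4615
V_final = 24.6 + 9.4615 = 34.0615
°P = 259 − 259/1.052 = 12.8023
cells = 1.04·34.0615·12.8023

453.5080 billion cells


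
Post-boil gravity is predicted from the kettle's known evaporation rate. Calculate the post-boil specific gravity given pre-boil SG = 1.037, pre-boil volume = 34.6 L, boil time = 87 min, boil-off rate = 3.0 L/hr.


V_post = V_pre − rate·(t/60);  SG_post = 1 + (SG_pre−1)·V_pre/V_post
V_post = 34.6 − 3.0·(87/60) = 30.2500
SG_post = 1 + (1.037 − 1)·34.6/30.2500

1.0423


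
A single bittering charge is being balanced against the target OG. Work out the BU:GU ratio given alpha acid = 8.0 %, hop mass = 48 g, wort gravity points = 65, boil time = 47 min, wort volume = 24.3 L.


U = 1.65·0.000125^(GP/1000)·(1−e^(−0.04t))/4.15;  IBU = (α/100)·m·U·1000/V;  BU:GU = IBU/GP
U = 1.65·0.000125^(65/1000)·(1−e^(−0.04·47))/4.15 = 0.1879
IBU = (8.0/100)·48·0.1879·1000/24.3 = 29.6861
BU:GU = 29.6861/65

0.4567


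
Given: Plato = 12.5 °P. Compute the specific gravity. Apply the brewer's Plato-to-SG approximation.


SG = 259/(259 − P)
SG = 259/(259 − 12.5)

1.0507


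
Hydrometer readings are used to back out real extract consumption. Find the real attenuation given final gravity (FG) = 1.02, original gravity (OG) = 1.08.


AA = (OG−FG)/(OG−1)·100;  RA = AA·0.8192
AA = (1.08 − 1.02)/(1.08 − 1)·100 = 75.0000
RA = 75.0000·0.8192

61.4400 %


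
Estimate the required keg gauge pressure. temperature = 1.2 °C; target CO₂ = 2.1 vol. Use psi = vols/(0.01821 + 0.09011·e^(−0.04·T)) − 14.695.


psi = 2.1/(0.01821 + 0.09011·e^(−0.04·1.2)) − 14.695

5.4785 psi


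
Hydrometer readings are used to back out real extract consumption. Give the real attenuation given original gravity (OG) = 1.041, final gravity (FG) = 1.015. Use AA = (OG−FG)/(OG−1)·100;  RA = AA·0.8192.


AA = (1.041 − 1.015)/(1.041 − 1)·100 = 63.4146
RA = 63.4146·0.8192

51.9493 %


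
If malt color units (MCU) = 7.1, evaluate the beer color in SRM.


SRM = 1.4922 · MCU^0.6859
SRM = 1.4922 · 7.1^0.6859

5.7241 SRM


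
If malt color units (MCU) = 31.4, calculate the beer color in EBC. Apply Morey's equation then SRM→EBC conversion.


SRM = 1.4922·MCU^0.6859;  EBC = SRM·1.97
SRM = 1.4922·31.4^0.6859 = 15.8698
EBC = 15.8698·1.97

31.2635 EBC


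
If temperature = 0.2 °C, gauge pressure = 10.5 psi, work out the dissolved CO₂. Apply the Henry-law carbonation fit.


vols = (P + 14.695)·(0.01821 + 0.09011·e^(−0.04·T))
vols = (10.5 + 14.695)·(0.01821 + 0.09011·e^(−0.04·0.2))

2.7110 volumes


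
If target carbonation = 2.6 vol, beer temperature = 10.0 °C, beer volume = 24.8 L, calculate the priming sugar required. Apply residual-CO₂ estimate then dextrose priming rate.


residual = 14.695·(0.01821 + 0.09011·e^(−0.04·T));  sugar = (target − residual)·4.0·V
residual = 14.695·(0.01821 + 0.09011·e^(−0.04·10.0)) = 1.1552
sugar = (2.6 − 1.1552)·4.0·24.8

143.3230 g


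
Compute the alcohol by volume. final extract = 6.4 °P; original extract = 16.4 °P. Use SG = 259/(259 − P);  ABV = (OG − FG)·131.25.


OG = 259/(259 − 16.4) = 1.0676
FG = 259/(259 − 6.4) = 1.0253
ABV = (1.0676 − 1.0253)·131.25

5.5472 % ABV


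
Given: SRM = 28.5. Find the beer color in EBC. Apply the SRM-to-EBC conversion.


EBC = SRM · 1.97
EBC = 28.5 · 1.97

56.1450 EBC


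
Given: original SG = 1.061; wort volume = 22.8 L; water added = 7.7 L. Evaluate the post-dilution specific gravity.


SG_new = 1 + (SG_old − 1)·V_old/(V_old + V_water)
pts = (1.061 − 1)·1000·22.8/(22.8 + 7.7) = 45.6000
SG_new = 1 + 45.6000/1000

1.0456


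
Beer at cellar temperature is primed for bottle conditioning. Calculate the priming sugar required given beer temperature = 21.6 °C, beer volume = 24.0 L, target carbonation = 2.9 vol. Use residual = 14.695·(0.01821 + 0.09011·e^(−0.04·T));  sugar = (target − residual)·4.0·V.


residual = 14.695·(0.01821 + 0.09011·e^(−0.04·21.6)) = 0.8257
sugar = (2.9 − 0.8257)·4.0·24.0

199.1332 g


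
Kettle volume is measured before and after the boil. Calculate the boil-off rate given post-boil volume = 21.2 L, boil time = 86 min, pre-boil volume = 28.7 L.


rate = (V_pre − V_post) / (t_min/60)
rate = (28.7 − 21.2) / (86/60)

5.2326 L/hr


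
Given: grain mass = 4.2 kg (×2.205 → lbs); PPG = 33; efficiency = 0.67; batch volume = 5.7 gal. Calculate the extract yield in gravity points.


points = lbs × PPG × eff / vol
lbs = 4.2 × 2.205 = 9.2610
points = 9.2610 × 33 × 0.67 / 5.7

35.9229 points


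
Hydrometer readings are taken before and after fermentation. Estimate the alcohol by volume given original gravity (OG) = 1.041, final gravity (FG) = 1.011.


ABV = (OG − FG) · 131.25
ABV = (1.041 − 1.011) · 131.25

3.9375 % ABV


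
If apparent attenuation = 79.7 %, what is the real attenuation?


RA = AA · 0.8192
RA = 79.7 · 0.8192

65.2902 %


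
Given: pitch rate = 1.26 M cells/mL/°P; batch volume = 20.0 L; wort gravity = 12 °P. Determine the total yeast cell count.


cells (billions) = rate · V_L · °P
cells = 1.26 · 20.0 · 12

302.4000 billion cells


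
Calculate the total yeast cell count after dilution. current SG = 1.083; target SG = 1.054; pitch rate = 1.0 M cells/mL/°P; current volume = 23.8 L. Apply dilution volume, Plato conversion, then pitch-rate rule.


V_w = V·((SG_c−1)/(SG_t−1)−1);  °P = 259 − 259/SG_t;  cells = rate·(V+V_w)·°P
V_w = 23.8·((1.083−1)/(1.054−1)−1) = 12.7815
V_final = 23.8 + 12.7815 = 36.5815
°P = 259 − 259/1.054 = 13.2694
cells = 1.0·36.5815·13.2694

485.4161 billion cells


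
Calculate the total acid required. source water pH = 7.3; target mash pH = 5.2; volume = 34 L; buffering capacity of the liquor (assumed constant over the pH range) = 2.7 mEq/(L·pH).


acid = buffering capacity · (pH_source − pH_target) · V
acid = 2.7 · (7.3 − 5.2) · 34

192.7800 mEq


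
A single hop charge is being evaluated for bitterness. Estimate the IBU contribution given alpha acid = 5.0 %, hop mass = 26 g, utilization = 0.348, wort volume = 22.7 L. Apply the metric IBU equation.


IBU = (α/100)·mass·U·1000 / V
IBU = (5.0/100)·26·0.348·1000 / 22.7

19.9295 IBU


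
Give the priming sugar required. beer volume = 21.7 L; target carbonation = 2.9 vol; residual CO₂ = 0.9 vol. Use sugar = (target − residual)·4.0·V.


sugar = (2.9 − 0.9)·4.0·21.7

173.6000 g


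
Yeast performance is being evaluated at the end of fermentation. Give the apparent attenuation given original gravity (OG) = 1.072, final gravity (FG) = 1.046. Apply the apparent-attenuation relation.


AA = (OG − FG)/(OG − 1) · 100
AA = (1.072 − 1.046)/(1.072 − 1) · 100

36.1111 %


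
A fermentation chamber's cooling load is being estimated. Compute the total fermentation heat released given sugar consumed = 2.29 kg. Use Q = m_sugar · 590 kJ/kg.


Q = 2.29 · 590

1351.1000 kJ


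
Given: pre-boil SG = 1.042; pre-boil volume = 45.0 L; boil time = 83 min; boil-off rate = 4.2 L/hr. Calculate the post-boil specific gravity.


V_post = V_pre − rate·(t/60);  SG_post = 1 + (SG_pre−1)·V_pre/V_post
V_post = 45.0 − 4.2·(83/60) = 39.1900
SG_post = 1 + (1.042 − 1)·45.0/39.1900

1.0482


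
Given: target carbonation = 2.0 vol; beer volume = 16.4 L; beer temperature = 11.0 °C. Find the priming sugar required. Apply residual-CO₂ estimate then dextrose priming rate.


residual = 14.695·(0.01821 + 0.09011·e^(−0.04·T));  sugar = (target − residual)·4.0·V
residual = 14.695·(0.01821 + 0.09011·e^(−0.04·11.0)) = 1.1204
sugar = (2.0 − 1.1204)·4.0·16.4

57.7013 g


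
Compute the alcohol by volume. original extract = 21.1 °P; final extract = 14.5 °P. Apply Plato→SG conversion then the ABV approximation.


SG = 259/(259 − P);  ABV = (OG − FG)·131.25
OG = 259/(259 − 21.1) = 1.0887
FG = 259/(259 − 14.5) = 1.0593
ABV = (1.0887 − 1.0593)·131.25

3.8572 % ABV


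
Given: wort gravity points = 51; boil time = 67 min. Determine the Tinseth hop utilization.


U = 1.65·0.000125^(GP/1000) · (1 − e^(−0.04·t))/4.15
bigness = 1.65·0.000125^(51/1000) = 1.0433
boil_factor = (1 − e^(−0.04·67))/4.15 = 0.2244
U = 1.0433 · 0.2244

0.2342


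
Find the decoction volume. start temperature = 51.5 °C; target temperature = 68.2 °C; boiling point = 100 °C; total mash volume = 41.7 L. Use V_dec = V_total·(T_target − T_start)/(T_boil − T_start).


V_dec = 41.7·(68.2 − 51.5)/(100 − 51.5)

14.3586 L


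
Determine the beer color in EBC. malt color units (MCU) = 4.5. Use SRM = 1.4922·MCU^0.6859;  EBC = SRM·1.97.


SRM = 1.4922·4.5^0.6859 = 4.1866
EBC = 4.1866·1.97

8.2477 EBC


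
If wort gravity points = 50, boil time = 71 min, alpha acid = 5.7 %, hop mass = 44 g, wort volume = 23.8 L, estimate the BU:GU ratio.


U = 1.65·0.000125^(GP/1000)·(1−e^(−0.04t))/4.15;  IBU = (α/100)·m·U·1000/V;  BU:GU = IBU/GP
U = 1.65·0.000125^(50/1000)·(1−e^(−0.04·71))/4.15 = 0.2389
IBU = (5.7/100)·44·0.2389·1000/23.8 = 25.1702
BU:GU = 25.1702/50

0.5034


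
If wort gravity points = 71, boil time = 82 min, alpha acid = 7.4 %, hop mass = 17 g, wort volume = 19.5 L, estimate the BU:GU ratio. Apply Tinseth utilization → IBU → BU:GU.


U = 1.65·0.000125^(GP/1000)·(1−e^(−0.04t))/4.15;  IBU = (α/100)·m·U·1000/V;  BU:GU = IBU/GP
U = 1.65·0.000125^(71/1000)·(1−e^(−0.04·82))/4.15 = 0.2021
IBU = (7.4/100)·17·0.2021·1000/19.5 = 13.0408
BU:GU = 13.0408/71

0.1837


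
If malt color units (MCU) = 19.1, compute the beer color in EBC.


SRM = 1.4922·MCU^0.6859;  EBC = SRM·1.97
SRM = 1.4922·19.1^0.6859 = 11.2846
EBC = 11.2846·1.97

22.2307 EBC


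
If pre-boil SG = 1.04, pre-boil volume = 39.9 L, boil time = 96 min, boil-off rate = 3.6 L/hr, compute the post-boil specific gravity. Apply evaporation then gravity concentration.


V_post = V_pre − rate·(t/60);  SG_post = 1 + (SG_pre−1)·V_pre/V_post
V_post = 39.9 − 3.6·(96/60) = 34.1400
SG_post = 1 + (1.04 − 1)·39.9/34.1400

1.0467


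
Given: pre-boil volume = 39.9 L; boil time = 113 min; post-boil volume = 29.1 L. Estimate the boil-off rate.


rate = (V_pre − V_post) / (t_min/60)
rate = (39.9 − 29.1) / (113/60)

5.7345 L/hr


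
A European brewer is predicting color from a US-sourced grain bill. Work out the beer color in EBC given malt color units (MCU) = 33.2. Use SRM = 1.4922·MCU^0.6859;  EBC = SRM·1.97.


SRM = 1.4922·33.2^0.6859 = 16.4883
EBC = 16.4883·1.97

32.4819 EBC


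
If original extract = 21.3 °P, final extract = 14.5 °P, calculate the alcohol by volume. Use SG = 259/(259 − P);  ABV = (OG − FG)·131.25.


OG = 259/(259 − 21.3) = 1.0896
FG = 259/(259 − 14.5) = 1.0593
ABV = (1.0896 − 1.0593)·131.25

3.9774 % ABV


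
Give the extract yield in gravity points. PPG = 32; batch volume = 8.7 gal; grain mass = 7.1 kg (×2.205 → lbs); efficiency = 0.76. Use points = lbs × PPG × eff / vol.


lbs = 7.1 × 2.205 = 15.6555
points = 15.6555 × 32 × 0.76 / 8.7

43.7634 points


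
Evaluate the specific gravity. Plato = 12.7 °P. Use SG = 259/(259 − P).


SG = 259/(259 − 12.7)

1.0516


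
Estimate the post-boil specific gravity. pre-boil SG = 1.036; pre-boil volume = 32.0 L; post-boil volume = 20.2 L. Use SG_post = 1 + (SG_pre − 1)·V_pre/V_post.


pts_pre = (1.036 − 1)·1000 = 36.0000
pts_post = 36.0000·32.0/20.2 = 57.0297
SG_post = 1 + 57.0297/1000

1.0570


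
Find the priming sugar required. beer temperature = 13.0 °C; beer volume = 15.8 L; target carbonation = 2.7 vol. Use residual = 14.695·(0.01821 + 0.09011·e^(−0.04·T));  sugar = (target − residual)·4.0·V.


residual = 14.695·(0.01821 + 0.09011·e^(−0.04·13.0)) = 1.0548
sugar = (2.7 − 1.0548)·4.0·15.8

103.9741 g


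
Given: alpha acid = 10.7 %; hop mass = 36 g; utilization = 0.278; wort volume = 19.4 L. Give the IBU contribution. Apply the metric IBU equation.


IBU = (α/100)·mass·U·1000 / V
IBU = (10.7/100)·36·0.278·1000 / 19.4

55.1988 IBU


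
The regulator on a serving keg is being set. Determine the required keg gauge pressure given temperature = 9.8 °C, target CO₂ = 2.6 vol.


psi = vols/(0.01821 + 0.09011·e^(−0.04·T)) − 14.695
psi = 2.6/(0.01821 + 0.09011·e^(−0.04·9.8)) − 14.695

18.1757 psi


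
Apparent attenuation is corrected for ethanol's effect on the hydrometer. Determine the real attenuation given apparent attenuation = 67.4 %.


RA = AA · 0.8192
RA = 67.4 · 0.8192

55.2141 %


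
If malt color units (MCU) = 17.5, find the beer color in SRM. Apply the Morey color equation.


SRM = 1.4922 · MCU^0.6859
SRM = 1.4922 · 17.5^0.6859

10.6274 SRM


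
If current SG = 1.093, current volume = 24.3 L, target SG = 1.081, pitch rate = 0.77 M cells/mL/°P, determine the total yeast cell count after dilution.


V_w = V·((SG_c−1)/(SG_t−1)−1);  °P = 259 − 259/SG_t;  cells = rate·(V+V_w)·°P
V_w = 24.3·((1.093−1)/(1.081−1)−1) = 3.6000
V_final = 24.3 + 3.6000 = 27.9000
°P = 259 − 259/1.081 = 19.4070
cells = 0.77·27.9000·19.4070

416.9212 billion cells


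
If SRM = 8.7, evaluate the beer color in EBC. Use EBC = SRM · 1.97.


EBC = 8.7 · 1.97

17.1390 EBC


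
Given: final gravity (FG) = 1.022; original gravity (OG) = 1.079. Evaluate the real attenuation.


AA = (OG−FG)/(OG−1)·100;  RA = AA·0.8192
AA = (1.079 − 1.022)/(1.079 − 1)·100 = 72.1519
RA = 72.1519·0.8192

59.1068 %


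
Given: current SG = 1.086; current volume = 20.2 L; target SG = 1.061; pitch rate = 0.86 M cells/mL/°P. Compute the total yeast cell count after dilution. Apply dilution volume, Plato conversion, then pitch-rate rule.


V_w = V·((SG_c−1)/(SG_t−1)−1);  °P = 259 − 259/SG_t;  cells = rate·(V+V_w)·°P
V_w = 20.2·((1.086−1)/(1.061−1)−1) = 8.2787
V_final = 20.2 + 8.2787 = 28.4787
°P = 259 − 259/1.061 = 14.8907
cells = 0.86·28.4787·14.8907

364.6974 billion cells


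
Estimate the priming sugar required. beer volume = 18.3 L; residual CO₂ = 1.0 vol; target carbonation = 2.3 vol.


sugar = (target − residual)·4.0·V
sugar = (2.3 − 1.0)·4.0·18.3

95.1600 g


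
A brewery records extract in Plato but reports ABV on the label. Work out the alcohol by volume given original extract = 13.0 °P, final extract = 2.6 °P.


SG = 259/(259 − P);  ABV = (OG − FG)·131.25
OG = 259/(259 − 13.0) = 1.0528
FG = 259/(259 − 2.6) = 1.0101
ABV = (1.0528 − 1.0101)·131.25

5.6050 % ABV


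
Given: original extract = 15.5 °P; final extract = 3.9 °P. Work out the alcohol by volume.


SG = 259/(259 − P);  ABV = (OG − FG)·131.25
OG = 259/(259 − 15.5) = 1.0637
FG = 259/(259 − 3.9) = 1.0153
ABV = (1.0637 − 1.0153)·131.25

6.3482 % ABV


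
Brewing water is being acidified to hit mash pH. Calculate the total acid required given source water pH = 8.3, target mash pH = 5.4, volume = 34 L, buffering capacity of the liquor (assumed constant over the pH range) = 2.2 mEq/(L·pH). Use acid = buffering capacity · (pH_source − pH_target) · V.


acid = 2.2 · (8.3 − 5.4) · 34

216.9200 mEq


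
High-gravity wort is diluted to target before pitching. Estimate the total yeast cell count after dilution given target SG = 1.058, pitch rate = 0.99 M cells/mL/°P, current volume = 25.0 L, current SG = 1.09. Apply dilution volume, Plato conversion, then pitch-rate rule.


V_w = V·((SG_c−1)/(SG_t−1)−1);  °P = 259 − 259/SG_t;  cells = rate·(V+V_w)·°P
V_w = 25.0·((1.09−1)/(1.058−1)−1) = 13.7931
V_final = 25.0 + 13.7931 = 38.7931
°P = 259 − 259/1.058 = 14.1985
cells = 0.99·38.7931·14.1985

545.2954 billion cells


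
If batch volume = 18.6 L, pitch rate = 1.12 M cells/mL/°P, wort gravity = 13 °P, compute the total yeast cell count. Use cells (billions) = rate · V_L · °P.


cells = 1.12 · 18.6 · 13

270.8160 billion cells


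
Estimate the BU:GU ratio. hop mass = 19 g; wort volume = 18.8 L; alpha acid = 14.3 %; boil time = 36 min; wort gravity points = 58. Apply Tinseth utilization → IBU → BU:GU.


U = 1.65·0.000125^(GP/1000)·(1−e^(−0.04t))/4.15;  IBU = (α/100)·m·U·1000/V;  BU:GU = IBU/GP
U = 1.65·0.000125^(58/1000)·(1−e^(−0.04·36))/4.15 = 0.1801
IBU = (14.3/100)·19·0.1801·1000/18.8 = 26.0348
BU:GU = 26.0348/58

0.4489


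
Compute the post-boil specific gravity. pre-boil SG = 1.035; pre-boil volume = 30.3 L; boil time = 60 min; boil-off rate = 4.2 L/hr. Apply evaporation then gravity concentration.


V_post = V_pre − rate·(t/60);  SG_post = 1 + (SG_pre−1)·V_pre/V_post
V_post = 30.3 − 4.2·(60/60) = 26.1000
SG_post = 1 + (1.035 − 1)·30.3/26.1000

1.0406


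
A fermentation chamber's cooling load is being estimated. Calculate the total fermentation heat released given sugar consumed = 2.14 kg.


Q = m_sugar · 590 kJ/kg
Q = 2.14 · 590

1262.6000 kJ


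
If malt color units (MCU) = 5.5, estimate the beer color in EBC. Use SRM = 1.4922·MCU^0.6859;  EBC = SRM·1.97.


SRM = 1.4922·5.5^0.6859 = 4.8044
EBC = 4.8044·1.97

9.4647 EBC


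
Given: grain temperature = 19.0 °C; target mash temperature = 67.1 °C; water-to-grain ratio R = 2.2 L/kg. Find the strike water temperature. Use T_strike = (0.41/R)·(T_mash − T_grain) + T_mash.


T_strike = (0.41/2.2)·(67.1 − 19.0) + 67.1

76.0641 °C


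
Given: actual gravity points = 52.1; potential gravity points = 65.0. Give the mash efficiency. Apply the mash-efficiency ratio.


efficiency = actual / potential × 100
efficiency = 52.1 / 65.0 × 100

80.1538 %


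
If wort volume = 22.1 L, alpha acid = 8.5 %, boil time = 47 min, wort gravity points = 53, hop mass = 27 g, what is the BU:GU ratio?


U = 1.65·0.000125^(GP/1000)·(1−e^(−0.04t))/4.15;  IBU = (α/100)·m·U·1000/V;  BU:GU = IBU/GP
U = 1.65·0.000125^(53/1000)·(1−e^(−0.04·47))/4.15 = 0.2093
IBU = (8.5/100)·27·0.2093·1000/22.1 = 21.7298
BU:GU = 21.7298/53

0.4100


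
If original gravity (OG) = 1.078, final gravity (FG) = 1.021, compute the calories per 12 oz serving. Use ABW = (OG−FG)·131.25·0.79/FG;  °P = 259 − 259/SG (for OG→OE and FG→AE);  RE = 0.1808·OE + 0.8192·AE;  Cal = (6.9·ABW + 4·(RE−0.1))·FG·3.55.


ABW = (1.078 − 1.021)·131.25·0.79/1.021 = 5.7886
OE = 259 − 259/1.078 = 18.7403 °P
AE = 259 − 259/1.021 = 5.3271 °P
RE = 0.1808·18.7403 + 0.8192·5.3271 = 7.7522 °P
Cal = (6.9·5.7886 + 4·(7.7522−0.1))·1.021·3.55

255.7135 kcal


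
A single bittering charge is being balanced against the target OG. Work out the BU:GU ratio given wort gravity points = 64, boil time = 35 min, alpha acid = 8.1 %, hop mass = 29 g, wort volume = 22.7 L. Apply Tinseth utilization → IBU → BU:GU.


U = 1.65·0.000125^(GP/1000)·(1−e^(−0.04t))/4.15;  IBU = (α/100)·m·U·1000/V;  BU:GU = IBU/GP
U = 1.65·0.000125^(64/1000)·(1−e^(−0.04·35))/4.15 = 0.1685
IBU = (8.1/100)·29·0.1685·1000/22.7 = 17.4390
BU:GU = 17.4390/64

0.2725


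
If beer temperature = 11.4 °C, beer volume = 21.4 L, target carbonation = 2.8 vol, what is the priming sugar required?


residual = 14.695·(0.01821 + 0.09011·e^(−0.04·T));  sugar = (target − residual)·4.0·V
residual = 14.695·(0.01821 + 0.09011·e^(−0.04·11.4)) = 1.1069
sugar = (2.8 − 1.1069)·4.0·21.4

144.9318 g


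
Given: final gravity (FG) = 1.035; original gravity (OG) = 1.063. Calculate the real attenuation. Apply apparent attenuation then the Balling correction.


AA = (OG−FG)/(OG−1)·100;  RA = AA·0.8192
AA = (1.063 − 1.035)/(1.063 − 1)·100 = 44.4444
RA = 44.4444·0.8192

36.4089 %


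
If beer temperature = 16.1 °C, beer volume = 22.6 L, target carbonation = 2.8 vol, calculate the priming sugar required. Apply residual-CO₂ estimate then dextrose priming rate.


residual = 14.695·(0.01821 + 0.09011·e^(−0.04·T));  sugar = (target − residual)·4.0·V
residual = 14.695·(0.01821 + 0.09011·e^(−0.04·16.1)) = 0.9630
sugar = (2.8 − 0.9630)·4.0·22.6

166.0619 g


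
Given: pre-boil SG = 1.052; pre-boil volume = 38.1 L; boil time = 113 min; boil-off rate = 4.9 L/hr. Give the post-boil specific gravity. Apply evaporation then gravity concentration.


V_post = V_pre − rate·(t/60);  SG_post = 1 + (SG_pre−1)·V_pre/V_post
V_post = 38.1 − 4.9·(113/60) = 28.8717
SG_post = 1 + (1.052 − 1)·38.1/28.8717

1.0686


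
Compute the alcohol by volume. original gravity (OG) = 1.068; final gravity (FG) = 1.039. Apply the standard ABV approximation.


ABV = (OG − FG) · 131.25
ABV = (1.068 − 1.039) · 131.25

3.8063 % ABV


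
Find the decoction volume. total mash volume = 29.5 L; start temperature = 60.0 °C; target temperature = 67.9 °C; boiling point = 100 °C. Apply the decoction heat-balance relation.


V_dec = V_total·(T_target − T_start)/(T_boil − T_start)
V_dec = 29.5·(67.9 − 60.0)/(100 − 60.0)

5.8263 L


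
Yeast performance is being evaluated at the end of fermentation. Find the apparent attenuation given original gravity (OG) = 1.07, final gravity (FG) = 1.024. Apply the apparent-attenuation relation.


AA = (OG − FG)/(OG − 1) · 100
AA = (1.07 − 1.024)/(1.07 − 1) · 100

65.7143 %


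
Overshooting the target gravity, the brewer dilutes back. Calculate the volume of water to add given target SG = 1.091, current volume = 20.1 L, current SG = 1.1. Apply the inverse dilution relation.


V_water = V·((SG_curr − 1)/(SG_target − 1) − 1)
V_water = 20.1·((1.1 − 1)/(1.091 − 1) − 1)

1.9879 L


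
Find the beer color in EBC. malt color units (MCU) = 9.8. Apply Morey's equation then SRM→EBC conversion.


SRM = 1.4922·MCU^0.6859;  EBC = SRM·1.97
SRM = 1.4922·9.8^0.6859 = 7.1402
EBC = 7.1402·1.97

14.0661 EBC


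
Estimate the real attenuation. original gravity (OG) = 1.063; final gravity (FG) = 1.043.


AA = (OG−FG)/(OG−1)·100;  RA = AA·0.8192
AA = (1.063 − 1.043)/(1.063 − 1)·100 = 31.7460
RA = 31.7460·0.8192

26.0063 %


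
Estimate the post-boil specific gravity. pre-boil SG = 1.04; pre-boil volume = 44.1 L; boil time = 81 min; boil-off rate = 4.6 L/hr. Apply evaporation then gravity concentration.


V_post = V_pre − rate·(t/60);  SG_post = 1 + (SG_pre−1)·V_pre/V_post
V_post = 44.1 − 4.6·(81/60) = 37.8900
SG_post = 1 + (1.04 − 1)·44.1/37.8900

1.0466


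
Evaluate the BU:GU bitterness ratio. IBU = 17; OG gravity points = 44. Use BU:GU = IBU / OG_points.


BU:GU = 17 / 44

0.3864


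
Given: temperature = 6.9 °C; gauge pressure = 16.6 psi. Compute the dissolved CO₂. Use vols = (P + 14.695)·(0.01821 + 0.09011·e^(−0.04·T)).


vols = (16.6 + 14.695)·(0.01821 + 0.09011·e^(−0.04·6.9))

2.7097 volumes


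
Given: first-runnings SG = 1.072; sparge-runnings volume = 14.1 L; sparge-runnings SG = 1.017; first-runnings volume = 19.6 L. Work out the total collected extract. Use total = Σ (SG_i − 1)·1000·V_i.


first = (1.072 − 1)·1000·19.6 = 1411.2000
sparge = (1.017 − 1)·1000·14.1 = 239.7000
total = 1411.2000 + 239.7000

1650.9000 gravity·L


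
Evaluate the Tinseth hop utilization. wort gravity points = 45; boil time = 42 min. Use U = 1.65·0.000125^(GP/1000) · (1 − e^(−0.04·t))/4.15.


bigness = 1.65·0.000125^(45/1000) = 1.1011
boil_factor = (1 − e^(−0.04·42))/4.15 = 0.1961
U = 1.1011 · 0.1961

0.2159


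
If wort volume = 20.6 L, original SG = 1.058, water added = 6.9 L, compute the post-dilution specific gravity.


SG_new = 1 + (SG_old − 1)·V_old/(V_old + V_water)
pts = (1.058 − 1)·1000·20.6/(20.6 + 6.9) = 43.4473
SG_new = 1 + 43.4473/1000

1.0434


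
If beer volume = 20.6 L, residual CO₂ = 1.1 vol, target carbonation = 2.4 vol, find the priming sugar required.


sugar = (target − residual)·4.0·V
sugar = (2.4 − 1.1)·4.0·20.6

107.1200 g


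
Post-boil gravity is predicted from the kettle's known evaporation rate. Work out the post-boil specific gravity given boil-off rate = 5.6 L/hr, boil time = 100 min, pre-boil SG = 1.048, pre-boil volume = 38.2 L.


V_post = V_pre − rate·(t/60);  SG_post = 1 + (SG_pre−1)·V_pre/V_post
V_post = 38.2 − 5.6·(100/60) = 28.8667
SG_post = 1 + (1.048 − 1)·38.2/28.8667

1.0635


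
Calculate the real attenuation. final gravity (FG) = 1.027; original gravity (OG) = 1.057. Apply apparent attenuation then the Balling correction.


AA = (OG−FG)/(OG−1)·100;  RA = AA·0.8192
AA = (1.057 − 1.027)/(1.057 − 1)·100 = 52.6316
RA = 52.6316·0.8192

43.1158 %


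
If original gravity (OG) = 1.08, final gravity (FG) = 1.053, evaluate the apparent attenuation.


AA = (OG − FG)/(OG − 1) · 100
AA = (1.08 − 1.053)/(1.08 − 1) · 100

33.7500 %


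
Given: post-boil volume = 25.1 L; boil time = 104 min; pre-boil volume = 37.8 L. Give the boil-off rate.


rate = (V_pre − V_post) / (t_min/60)
rate = (37.8 − 25.1) / (104/60)

7.3269 L/hr


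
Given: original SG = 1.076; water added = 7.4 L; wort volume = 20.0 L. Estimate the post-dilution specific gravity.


SG_new = 1 + (SG_old − 1)·V_old/(V_old + V_water)
pts = (1.076 − 1)·1000·20.0/(20.0 + 7.4) = 55.4745
SG_new = 1 + 55.4745/1000

1.0555


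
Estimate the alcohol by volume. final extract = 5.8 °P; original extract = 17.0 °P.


SG = 259/(259 − P);  ABV = (OG − FG)·131.25
OG = 259/(259 − 17.0) = 1.0702
FG = 259/(259 − 5.8) = 1.0229
ABV = (1.0702 − 1.0229)·131.25

6.2135 % ABV


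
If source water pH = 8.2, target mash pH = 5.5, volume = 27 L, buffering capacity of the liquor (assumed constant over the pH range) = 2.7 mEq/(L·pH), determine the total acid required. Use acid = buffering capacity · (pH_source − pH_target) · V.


acid = 2.7 · (8.2 − 5.5) · 27

196.8300 mEq


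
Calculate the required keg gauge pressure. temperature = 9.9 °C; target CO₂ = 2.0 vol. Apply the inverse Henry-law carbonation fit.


psi = vols/(0.01821 + 0.09011·e^(−0.04·T)) − 14.695
psi = 2.0/(0.01821 + 0.09011·e^(−0.04·9.9)) − 14.695

10.6681 psi


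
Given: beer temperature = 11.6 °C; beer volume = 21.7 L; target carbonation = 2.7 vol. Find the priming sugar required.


residual = 14.695·(0.01821 + 0.09011·e^(−0.04·T));  sugar = (target − residual)·4.0·V
residual = 14.695·(0.01821 + 0.09011·e^(−0.04·11.6)) = 1.1002
sugar = (2.7 − 1.1002)·4.0·21.7

138.8641 g


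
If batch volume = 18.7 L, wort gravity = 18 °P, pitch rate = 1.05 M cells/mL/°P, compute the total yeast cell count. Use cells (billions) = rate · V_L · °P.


cells = 1.05 · 18.7 · 18

353.4300 billion cells


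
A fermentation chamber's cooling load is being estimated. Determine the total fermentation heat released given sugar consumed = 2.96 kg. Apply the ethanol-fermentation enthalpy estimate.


Q = m_sugar · 590 kJ/kg
Q = 2.96 · 590

1746.4000 kJ


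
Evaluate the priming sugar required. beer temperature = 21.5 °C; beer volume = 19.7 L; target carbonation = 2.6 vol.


residual = 14.695·(0.01821 + 0.09011·e^(−0.04·T));  sugar = (target − residual)·4.0·V
residual = 14.695·(0.01821 + 0.09011·e^(−0.04·21.5)) = 0.8279
sugar = (2.6 − 0.8279)·4.0·19.7

139.6389 g


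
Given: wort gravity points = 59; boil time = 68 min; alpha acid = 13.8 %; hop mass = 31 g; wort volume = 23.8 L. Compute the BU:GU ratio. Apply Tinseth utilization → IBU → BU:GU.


U = 1.65·0.000125^(GP/1000)·(1−e^(−0.04t))/4.15;  IBU = (α/100)·m·U·1000/V;  BU:GU = IBU/GP
U = 1.65·0.000125^(59/1000)·(1−e^(−0.04·68))/4.15 = 0.2186
IBU = (13.8/100)·31·0.2186·1000/23.8 = 39.2846
BU:GU = 39.2846/59

0.6658


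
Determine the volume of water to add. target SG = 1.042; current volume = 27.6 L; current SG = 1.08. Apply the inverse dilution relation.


V_water = V·((SG_curr − 1)/(SG_target − 1) − 1)
V_water = 27.6·((1.08 − 1)/(1.042 − 1) − 1)

24.9714 L


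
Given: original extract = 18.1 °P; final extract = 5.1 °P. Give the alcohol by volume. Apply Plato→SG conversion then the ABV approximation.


SG = 259/(259 − P);  ABV = (OG − FG)·131.25
OG = 259/(259 − 18.1) = 1.0751
FG = 259/(259 − 5.1) = 1.0201
ABV = (1.0751 − 1.0201)·131.25

7.2251 % ABV


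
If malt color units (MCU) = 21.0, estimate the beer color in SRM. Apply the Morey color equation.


SRM = 1.4922 · MCU^0.6859
SRM = 1.4922 · 21.0^0.6859

12.0431 SRM


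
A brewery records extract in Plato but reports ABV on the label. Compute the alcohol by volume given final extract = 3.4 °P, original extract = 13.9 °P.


SG = 259/(259 − P);  ABV = (OG − FG)·131.25
OG = 259/(259 − 13.9) = 1.0567
FG = 259/(259 − 3.4) = 1.0133
ABV = (1.0567 − 1.0133)·131.25

5.6975 % ABV


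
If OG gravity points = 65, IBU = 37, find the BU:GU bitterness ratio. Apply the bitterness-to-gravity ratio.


BU:GU = IBU / OG_points
BU:GU = 37 / 65

0.5692


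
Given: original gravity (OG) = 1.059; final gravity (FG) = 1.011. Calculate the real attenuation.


AA = (OG−FG)/(OG−1)·100;  RA = AA·0.8192
AA = (1.059 − 1.011)/(1.059 − 1)·100 = 81.3559
RA = 81.3559·0.8192

66.6468 %


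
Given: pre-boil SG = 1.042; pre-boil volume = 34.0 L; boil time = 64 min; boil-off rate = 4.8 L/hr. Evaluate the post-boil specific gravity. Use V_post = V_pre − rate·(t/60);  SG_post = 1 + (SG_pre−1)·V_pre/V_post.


V_post = 34.0 − 4.8·(64/60) = 28.8800
SG_post = 1 + (1.042 − 1)·34.0/28.8800

1.0494


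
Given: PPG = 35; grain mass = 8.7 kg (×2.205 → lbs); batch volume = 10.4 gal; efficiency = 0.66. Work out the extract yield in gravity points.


points = lbs × PPG × eff / vol
lbs = 8.7 × 2.205 = 19.1835
points = 19.1835 × 35 × 0.66 / 10.4

42.6095 points


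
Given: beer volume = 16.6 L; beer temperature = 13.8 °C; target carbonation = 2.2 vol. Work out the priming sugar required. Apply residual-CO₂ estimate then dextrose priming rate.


residual = 14.695·(0.01821 + 0.09011·e^(−0.04·T));  sugar = (target − residual)·4.0·V
residual = 14.695·(0.01821 + 0.09011·e^(−0.04·13.8)) = 1.0300
sugar = (2.2 − 1.0300)·4.0·16.6

77.6849 g


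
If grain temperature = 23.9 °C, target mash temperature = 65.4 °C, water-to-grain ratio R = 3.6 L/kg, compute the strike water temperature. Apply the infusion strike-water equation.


T_strike = (0.41/R)·(T_mash − T_grain) + T_mash
T_strike = (0.41/3.6)·(65.4 − 23.9) + 65.4

70.1264 °C


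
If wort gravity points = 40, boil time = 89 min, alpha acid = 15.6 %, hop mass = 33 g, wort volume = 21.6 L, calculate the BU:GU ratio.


U = 1.65·0.000125^(GP/1000)·(1−e^(−0.04t))/4.15;  IBU = (α/100)·m·U·1000/V;  BU:GU = IBU/GP
U = 1.65·0.000125^(40/1000)·(1−e^(−0.04·89))/4.15 = 0.2696
IBU = (15.6/100)·33·0.2696·1000/21.6 = 64.2639
BU:GU = 64.2639/40

1.6066
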